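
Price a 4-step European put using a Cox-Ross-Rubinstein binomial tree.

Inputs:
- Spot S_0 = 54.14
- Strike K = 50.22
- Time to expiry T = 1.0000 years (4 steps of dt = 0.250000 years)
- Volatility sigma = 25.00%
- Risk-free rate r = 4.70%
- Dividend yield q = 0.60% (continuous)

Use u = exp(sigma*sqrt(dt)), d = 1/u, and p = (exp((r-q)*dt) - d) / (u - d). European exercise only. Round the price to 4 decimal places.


dt = T/N = 0.250000
u = exp(sigma*sqrt(dt)) = 1.133148; d = 1/u = 0.882497
p = (exp((r-q)*dt) - d) / (u - d) = 0.509894
Discount per step: exp(-r*dt) = 0.988319
Stock lattice S(k, i) with i counting down-moves:
  k=0: S(0,0) = 54.1400
  k=1: S(1,0) = 61.3487; S(1,1) = 47.7784
  k=2: S(2,0) = 69.5171; S(2,1) = 54.1400; S(2,2) = 42.1643
  k=3: S(3,0) = 78.7732; S(3,1) = 61.3487; S(3,2) = 47.7784; S(3,3) = 37.2098
  k=4: S(4,0) = 89.2618; S(4,1) = 69.5171; S(4,2) = 54.1400; S(4,3) = 42.1643; S(4,4) = 32.8376
Terminal payoffs V(N, i) = max(K - S_T, 0):
  V(4,0) = 0.000000; V(4,1) = 0.000000; V(4,2) = 0.000000; V(4,3) = 8.055726; V(4,4) = 17.382430
Backward induction: V(k, i) = exp(-r*dt) * [p * V(k+1, i) + (1-p) * V(k+1, i+1)].
  V(3,0) = exp(-r*dt) * [p*0.000000 + (1-p)*0.000000] = 0.000000
  V(3,1) = exp(-r*dt) * [p*0.000000 + (1-p)*0.000000] = 0.000000
  V(3,2) = exp(-r*dt) * [p*0.000000 + (1-p)*8.055726] = 3.902037
  V(3,3) = exp(-r*dt) * [p*8.055726 + (1-p)*17.382430] = 12.479300
  V(2,0) = exp(-r*dt) * [p*0.000000 + (1-p)*0.000000] = 0.000000
  V(2,1) = exp(-r*dt) * [p*0.000000 + (1-p)*3.902037] = 1.890071
  V(2,2) = exp(-r*dt) * [p*3.902037 + (1-p)*12.479300] = 8.011116
  V(1,0) = exp(-r*dt) * [p*0.000000 + (1-p)*1.890071] = 0.915514
  V(1,1) = exp(-r*dt) * [p*1.890071 + (1-p)*8.011116] = 4.832908
  V(0,0) = exp(-r*dt) * [p*0.915514 + (1-p)*4.832908] = 2.802329

Answer: Price = V(0,0) = 2.8023


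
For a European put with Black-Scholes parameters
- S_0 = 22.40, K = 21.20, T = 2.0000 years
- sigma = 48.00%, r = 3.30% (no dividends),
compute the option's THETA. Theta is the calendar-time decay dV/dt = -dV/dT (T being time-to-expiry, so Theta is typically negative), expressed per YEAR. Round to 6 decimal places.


d1 = 0.5177491495; d2 = -0.1610733604
phi(d1) = 0.3488997581; exp(-qT) = 1.0000000000; exp(-rT) = 0.9361308643
Theta = -S*exp(-qT)*phi(d1)*sigma/(2*sqrt(T)) + r*K*exp(-rT)*N(-d2) - q*S*exp(-qT)*N(-d1)
N(-d1) = 0.3023166507; N(-d2) = 0.5639821892; sqrt(T) = 1.4142135624
Term 1 = -22.4000 * 1.0000000000 * 0.3488997581 * 0.4800 / (2 * 1.4142135624) = -1.3263096532
Term 2 = 0.0330 * 21.2000 * 0.9361308643 * 0.5639821892 = 0.3693616095
Term 3 = 0 (no dividend yield, q = 0)
Theta = -1.3263096532 + (0.3693616095) + (0.0000000000) = -0.956948

Answer: Theta = -0.956948


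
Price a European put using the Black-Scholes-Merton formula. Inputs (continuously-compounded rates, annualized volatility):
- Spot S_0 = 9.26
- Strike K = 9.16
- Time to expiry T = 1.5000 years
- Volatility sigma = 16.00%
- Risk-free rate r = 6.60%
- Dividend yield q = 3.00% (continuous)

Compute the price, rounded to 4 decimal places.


d1 = (ln(S/K) + (r - q + 0.5*sigma^2) * T) / (sigma * sqrt(T)) = 0.42895602
d2 = d1 - sigma * sqrt(T) = 0.23299684
exp(-rT) = 0.90574271; exp(-qT) = 0.95599748
P = K * exp(-rT) * N(-d2) - S_0 * exp(-qT) * N(-d1)
N(-d1) = 0.33397761; N(-d2) = 0.40788193
P = 9.1600 * 0.90574271 * 0.40788193 - 9.2600 * 0.95599748 * 0.33397761 = 0.4275

Answer: Price = 0.4275


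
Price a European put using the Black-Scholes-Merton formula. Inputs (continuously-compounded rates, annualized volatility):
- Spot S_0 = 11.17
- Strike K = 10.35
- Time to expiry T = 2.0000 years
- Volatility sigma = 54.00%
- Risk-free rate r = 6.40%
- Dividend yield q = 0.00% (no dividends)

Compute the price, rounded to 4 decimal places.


d1 = (ln(S/K) + (r - q + 0.5*sigma^2) * T) / (sigma * sqrt(T)) = 0.64928783
d2 = d1 - sigma * sqrt(T) = -0.11438749
exp(-rT) = 0.87985338; exp(-qT) = 1.00000000
P = K * exp(-rT) * N(-d2) - S_0 * exp(-qT) * N(-d1)
N(-d1) = 0.25807618; N(-d2) = 0.54553469
P = 10.3500 * 0.87985338 * 0.54553469 - 11.1700 * 1.00000000 * 0.25807618 = 2.0852

Answer: Price = 2.0852


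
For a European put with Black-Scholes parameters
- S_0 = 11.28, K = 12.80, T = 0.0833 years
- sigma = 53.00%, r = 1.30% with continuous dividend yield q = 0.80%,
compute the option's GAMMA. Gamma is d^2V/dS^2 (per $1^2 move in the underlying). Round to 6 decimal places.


d1 = -0.7472054524; d2 = -0.9001726711
phi(d1) = 0.3017680729; exp(-qT) = 0.9993338220; exp(-rT) = 0.9989176861
Gamma = exp(-qT) * phi(d1) / (S * sigma * sqrt(T)) = 0.9993338220 * 0.3017680729 / (11.2800 * 0.5300 * 0.2886173938) = 0.174774

Answer: Gamma = 0.174774


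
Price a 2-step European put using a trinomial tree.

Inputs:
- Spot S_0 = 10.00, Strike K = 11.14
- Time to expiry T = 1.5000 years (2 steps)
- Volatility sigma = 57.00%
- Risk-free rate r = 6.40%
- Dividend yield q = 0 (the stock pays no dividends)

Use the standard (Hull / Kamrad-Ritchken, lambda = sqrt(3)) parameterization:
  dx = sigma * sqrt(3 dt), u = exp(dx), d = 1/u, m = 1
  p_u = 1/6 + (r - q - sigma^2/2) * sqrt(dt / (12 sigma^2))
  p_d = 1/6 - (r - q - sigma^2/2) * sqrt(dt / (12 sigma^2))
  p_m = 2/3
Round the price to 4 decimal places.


dt = T/N = 0.750000; dx = sigma*sqrt(3*dt) = 0.855000
u = exp(dx) = 2.351374; d = 1/u = 0.425283
p_u = 0.123487, p_m = 0.666667, p_d = 0.209846
Discount per step: exp(-r*dt) = 0.953134
Stock lattice S(k, j) with j the centered position index:
  k=0: S(0,+0) = 10.0000
  k=1: S(1,-1) = 4.2528; S(1,+0) = 10.0000; S(1,+1) = 23.5137
  k=2: S(2,-2) = 1.8087; S(2,-1) = 4.2528; S(2,+0) = 10.0000; S(2,+1) = 23.5137; S(2,+2) = 55.2896
Terminal payoffs V(N, j) = max(K - S_T, 0):
  V(2,-2) = 9.331342; V(2,-1) = 6.887168; V(2,+0) = 1.140000; V(2,+1) = 0.000000; V(2,+2) = 0.000000
Backward induction: V(k, j) = exp(-r*dt) * [p_u * V(k+1, j+1) + p_m * V(k+1, j) + p_d * V(k+1, j-1)]
  V(1,-1) = exp(-r*dt) * [p_u*1.140000 + p_m*6.887168 + p_d*9.331342] = 6.376817
  V(1,+0) = exp(-r*dt) * [p_u*0.000000 + p_m*1.140000 + p_d*6.887168] = 2.101896
  V(1,+1) = exp(-r*dt) * [p_u*0.000000 + p_m*0.000000 + p_d*1.140000] = 0.228013
  V(0,+0) = exp(-r*dt) * [p_u*0.228013 + p_m*2.101896 + p_d*6.376817] = 2.637868

Answer: Price = V(0,0) = 2.6379


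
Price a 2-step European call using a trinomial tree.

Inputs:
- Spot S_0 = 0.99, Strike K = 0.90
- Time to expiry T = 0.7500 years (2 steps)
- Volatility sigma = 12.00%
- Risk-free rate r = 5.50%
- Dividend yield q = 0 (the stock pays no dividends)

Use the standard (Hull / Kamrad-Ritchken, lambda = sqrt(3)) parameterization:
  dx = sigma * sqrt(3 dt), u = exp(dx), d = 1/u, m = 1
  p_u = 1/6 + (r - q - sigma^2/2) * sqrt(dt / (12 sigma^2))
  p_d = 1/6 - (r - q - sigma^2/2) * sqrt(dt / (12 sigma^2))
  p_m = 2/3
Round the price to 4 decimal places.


Answer: Price = V(0,0) = 0.1307

Derivation:
dt = T/N = 0.375000; dx = sigma*sqrt(3*dt) = 0.127279
u = exp(dx) = 1.135734; d = 1/u = 0.880488
p_u = 0.237083, p_m = 0.666667, p_d = 0.096251
Discount per step: exp(-r*dt) = 0.979586
Stock lattice S(k, j) with j the centered position index:
  k=0: S(0,+0) = 0.9900
  k=1: S(1,-1) = 0.8717; S(1,+0) = 0.9900; S(1,+1) = 1.1244
  k=2: S(2,-2) = 0.7675; S(2,-1) = 0.8717; S(2,+0) = 0.9900; S(2,+1) = 1.1244; S(2,+2) = 1.2770
Terminal payoffs V(N, j) = max(S_T - K, 0):
  V(2,-2) = 0.000000; V(2,-1) = 0.000000; V(2,+0) = 0.090000; V(2,+1) = 0.224377; V(2,+2) = 0.376993
Backward induction: V(k, j) = exp(-r*dt) * [p_u * V(k+1, j+1) + p_m * V(k+1, j) + p_d * V(k+1, j-1)]
  V(1,-1) = exp(-r*dt) * [p_u*0.090000 + p_m*0.000000 + p_d*0.000000] = 0.020902
  V(1,+0) = exp(-r*dt) * [p_u*0.224377 + p_m*0.090000 + p_d*0.000000] = 0.110885
  V(1,+1) = exp(-r*dt) * [p_u*0.376993 + p_m*0.224377 + p_d*0.090000] = 0.242571
  V(0,+0) = exp(-r*dt) * [p_u*0.242571 + p_m*0.110885 + p_d*0.020902] = 0.130720


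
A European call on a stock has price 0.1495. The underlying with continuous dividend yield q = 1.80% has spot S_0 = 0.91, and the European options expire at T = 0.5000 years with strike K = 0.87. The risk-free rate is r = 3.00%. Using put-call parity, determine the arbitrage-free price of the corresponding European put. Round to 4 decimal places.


Answer: Put price = 0.1047

Derivation:
Put-call parity: C - P = S_0 * exp(-qT) - K * exp(-rT).
S_0 * exp(-qT) = 0.9100 * 0.99104038 = 0.90184674
K * exp(-rT) = 0.8700 * 0.98511194 = 0.85704739
P = C - S*exp(-qT) + K*exp(-rT)
P = 0.1495 - 0.90184674 + 0.85704739 = 0.1047


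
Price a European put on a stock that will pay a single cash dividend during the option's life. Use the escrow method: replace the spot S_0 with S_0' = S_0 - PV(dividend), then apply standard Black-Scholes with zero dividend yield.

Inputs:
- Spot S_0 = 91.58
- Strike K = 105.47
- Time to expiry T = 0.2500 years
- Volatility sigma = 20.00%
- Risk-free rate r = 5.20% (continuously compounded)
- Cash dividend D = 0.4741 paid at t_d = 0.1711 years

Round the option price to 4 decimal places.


PV(D) = D * exp(-r * t_d) = 0.4741 * 0.99114226 = 0.46990055
S_0' = S_0 - PV(D) = 91.5800 - 0.46990055 = 91.11009945
d1 = (ln(S_0'/K) + (r + sigma^2/2)*T) / (sigma*sqrt(T)) = -1.28357893
d2 = d1 - sigma*sqrt(T) = -1.38357893
exp(-rT) = 0.98708414
N(-d1) = 0.90035534; N(-d2) = 0.91675629
P = K * exp(-rT) * N(-d2) - S_0' * N(-d1) = 105.4700 * 0.98708414 * 0.91675629 - 91.11009945 * 0.90035534 = 13.4100

Answer: Price = 13.4100


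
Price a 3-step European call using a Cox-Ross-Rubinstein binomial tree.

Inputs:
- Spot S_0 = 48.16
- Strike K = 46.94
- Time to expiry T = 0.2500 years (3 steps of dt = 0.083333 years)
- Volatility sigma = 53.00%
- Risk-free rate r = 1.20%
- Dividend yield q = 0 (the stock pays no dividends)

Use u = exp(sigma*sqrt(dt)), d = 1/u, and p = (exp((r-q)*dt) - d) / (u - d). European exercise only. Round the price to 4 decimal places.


dt = T/N = 0.083333
u = exp(sigma*sqrt(dt)) = 1.165322; d = 1/u = 0.858132
p = (exp((r-q)*dt) - d) / (u - d) = 0.465082
Discount per step: exp(-r*dt) = 0.999000
Stock lattice S(k, i) with i counting down-moves:
  k=0: S(0,0) = 48.1600
  k=1: S(1,0) = 56.1219; S(1,1) = 41.3276
  k=2: S(2,0) = 65.4001; S(2,1) = 48.1600; S(2,2) = 35.4645
  k=3: S(3,0) = 76.2123; S(3,1) = 56.1219; S(3,2) = 41.3276; S(3,3) = 30.4332
Terminal payoffs V(N, i) = max(S_T - K, 0):
  V(3,0) = 29.272254; V(3,1) = 9.181929; V(3,2) = 0.000000; V(3,3) = 0.000000
Backward induction: V(k, i) = exp(-r*dt) * [p * V(k+1, i) + (1-p) * V(k+1, i+1)].
  V(2,0) = exp(-r*dt) * [p*29.272254 + (1-p)*9.181929] = 18.507059
  V(2,1) = exp(-r*dt) * [p*9.181929 + (1-p)*0.000000] = 4.266081
  V(2,2) = exp(-r*dt) * [p*0.000000 + (1-p)*0.000000] = 0.000000
  V(1,0) = exp(-r*dt) * [p*18.507059 + (1-p)*4.266081] = 10.878419
  V(1,1) = exp(-r*dt) * [p*4.266081 + (1-p)*0.000000] = 1.982094
  V(0,0) = exp(-r*dt) * [p*10.878419 + (1-p)*1.982094] = 6.113497

Answer: Price = V(0,0) = 6.1135


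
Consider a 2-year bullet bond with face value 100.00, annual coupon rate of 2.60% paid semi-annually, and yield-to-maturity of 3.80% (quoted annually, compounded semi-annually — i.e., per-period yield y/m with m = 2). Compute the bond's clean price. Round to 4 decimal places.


Coupon per period c = face * coupon_rate / m = 1.300000
Periods per year m = 2; per-period yield y/m = 0.019000
Number of cashflows N = 4
Cashflows (t years, CF_t, discount factor 1/(1+y/m)^(m*t), PV):
  t = 0.5000: CF_t = 1.300000, DF = 0.981354, PV = 1.275761
  t = 1.0000: CF_t = 1.300000, DF = 0.963056, PV = 1.251973
  t = 1.5000: CF_t = 1.300000, DF = 0.945099, PV = 1.228629
  t = 2.0000: CF_t = 101.300000, DF = 0.927477, PV = 93.953445
Price P = sum_t PV_t = 97.709808

Answer: Price = 97.7098


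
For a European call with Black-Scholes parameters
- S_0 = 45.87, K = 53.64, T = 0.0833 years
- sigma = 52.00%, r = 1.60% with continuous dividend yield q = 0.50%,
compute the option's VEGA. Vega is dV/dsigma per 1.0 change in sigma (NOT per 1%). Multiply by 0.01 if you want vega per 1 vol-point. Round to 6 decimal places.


Answer: Vega = 3.325256

Derivation:
d1 = -0.9615157599; d2 = -1.1115968046
phi(d1) = 0.2512781436; exp(-qT) = 0.9995835867; exp(-rT) = 0.9986680878
Vega = S * exp(-qT) * phi(d1) * sqrt(T) = 45.8700 * 0.9995835867 * 0.2512781436 * 0.2886173938 = 3.325256


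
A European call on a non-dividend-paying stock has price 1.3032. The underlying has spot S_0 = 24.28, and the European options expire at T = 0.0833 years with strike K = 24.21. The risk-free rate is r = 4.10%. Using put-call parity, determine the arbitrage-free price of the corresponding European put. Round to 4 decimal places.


Answer: Put price = 1.1507

Derivation:
Put-call parity: C - P = S_0 * exp(-qT) - K * exp(-rT).
S_0 * exp(-qT) = 24.2800 * 1.00000000 = 24.28000000
K * exp(-rT) = 24.2100 * 0.99659053 = 24.12745662
P = C - S*exp(-qT) + K*exp(-rT)
P = 1.3032 - 24.28000000 + 24.12745662 = 1.1507


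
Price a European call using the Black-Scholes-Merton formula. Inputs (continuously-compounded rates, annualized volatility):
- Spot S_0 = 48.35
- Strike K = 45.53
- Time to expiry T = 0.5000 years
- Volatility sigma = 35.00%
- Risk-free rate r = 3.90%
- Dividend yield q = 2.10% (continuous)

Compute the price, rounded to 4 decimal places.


Answer: Price = 6.3271

Derivation:
d1 = (ln(S/K) + (r - q + 0.5*sigma^2) * T) / (sigma * sqrt(T)) = 0.40292873
d2 = d1 - sigma * sqrt(T) = 0.15544135
exp(-rT) = 0.98068890; exp(-qT) = 0.98955493
C = S_0 * exp(-qT) * N(d1) - K * exp(-rT) * N(d2)
N(d1) = 0.65649967; N(d2) = 0.56176331
C = 48.3500 * 0.98955493 * 0.65649967 - 45.5300 * 0.98068890 * 0.56176331 = 6.3271


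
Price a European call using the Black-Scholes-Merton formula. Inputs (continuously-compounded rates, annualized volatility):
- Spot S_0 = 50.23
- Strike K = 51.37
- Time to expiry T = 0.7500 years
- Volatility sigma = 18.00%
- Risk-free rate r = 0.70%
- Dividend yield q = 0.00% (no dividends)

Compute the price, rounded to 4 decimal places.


Answer: Price = 2.7312

Derivation:
d1 = (ln(S/K) + (r - q + 0.5*sigma^2) * T) / (sigma * sqrt(T)) = -0.03234372
d2 = d1 - sigma * sqrt(T) = -0.18822829
exp(-rT) = 0.99476376; exp(-qT) = 1.00000000
C = S_0 * exp(-qT) * N(d1) - K * exp(-rT) * N(d2)
N(d1) = 0.48709897; N(d2) = 0.42534885
C = 50.2300 * 1.00000000 * 0.48709897 - 51.3700 * 0.99476376 * 0.42534885 = 2.7312


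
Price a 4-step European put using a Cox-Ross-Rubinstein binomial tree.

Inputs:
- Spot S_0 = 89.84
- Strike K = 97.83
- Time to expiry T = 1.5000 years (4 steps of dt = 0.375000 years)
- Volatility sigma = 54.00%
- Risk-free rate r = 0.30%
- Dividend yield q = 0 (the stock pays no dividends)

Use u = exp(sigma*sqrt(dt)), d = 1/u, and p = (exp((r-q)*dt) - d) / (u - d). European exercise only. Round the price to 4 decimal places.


Answer: Price = V(0,0) = 27.9744

Derivation:
dt = T/N = 0.375000
u = exp(sigma*sqrt(dt)) = 1.391916; d = 1/u = 0.718434
p = (exp((r-q)*dt) - d) / (u - d) = 0.419746
Discount per step: exp(-r*dt) = 0.998876
Stock lattice S(k, i) with i counting down-moves:
  k=0: S(0,0) = 89.8400
  k=1: S(1,0) = 125.0497; S(1,1) = 64.5441
  k=2: S(2,0) = 174.0587; S(2,1) = 89.8400; S(2,2) = 46.3707
  k=3: S(3,0) = 242.2751; S(3,1) = 125.0497; S(3,2) = 64.5441; S(3,3) = 33.3143
  k=4: S(4,0) = 337.2265; S(4,1) = 174.0587; S(4,2) = 89.8400; S(4,3) = 46.3707; S(4,4) = 23.9341
Terminal payoffs V(N, i) = max(K - S_T, 0):
  V(4,0) = 0.000000; V(4,1) = 0.000000; V(4,2) = 7.990000; V(4,3) = 51.459287; V(4,4) = 73.895861
Backward induction: V(k, i) = exp(-r*dt) * [p * V(k+1, i) + (1-p) * V(k+1, i+1)].
  V(3,0) = exp(-r*dt) * [p*0.000000 + (1-p)*0.000000] = 0.000000
  V(3,1) = exp(-r*dt) * [p*0.000000 + (1-p)*7.990000] = 4.631014
  V(3,2) = exp(-r*dt) * [p*7.990000 + (1-p)*51.459287] = 33.175872
  V(3,3) = exp(-r*dt) * [p*51.459287 + (1-p)*73.895861] = 64.405695
  V(2,0) = exp(-r*dt) * [p*0.000000 + (1-p)*4.631014] = 2.684142
  V(2,1) = exp(-r*dt) * [p*4.631014 + (1-p)*33.175872] = 21.170444
  V(2,2) = exp(-r*dt) * [p*33.175872 + (1-p)*64.405695] = 51.239417
  V(1,0) = exp(-r*dt) * [p*2.684142 + (1-p)*21.170444] = 13.395809
  V(1,1) = exp(-r*dt) * [p*21.170444 + (1-p)*51.239417] = 38.574657
  V(0,0) = exp(-r*dt) * [p*13.395809 + (1-p)*38.574657] = 27.974440


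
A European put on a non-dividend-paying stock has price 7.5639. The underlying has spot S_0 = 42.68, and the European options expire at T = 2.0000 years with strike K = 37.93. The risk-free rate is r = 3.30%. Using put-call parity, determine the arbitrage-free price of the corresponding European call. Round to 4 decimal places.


Answer: Call price = 14.7365

Derivation:
Put-call parity: C - P = S_0 * exp(-qT) - K * exp(-rT).
S_0 * exp(-qT) = 42.6800 * 1.00000000 = 42.68000000
K * exp(-rT) = 37.9300 * 0.93613086 = 35.50744368
C = P + S*exp(-qT) - K*exp(-rT)
C = 7.5639 + 42.68000000 - 35.50744368 = 14.7365


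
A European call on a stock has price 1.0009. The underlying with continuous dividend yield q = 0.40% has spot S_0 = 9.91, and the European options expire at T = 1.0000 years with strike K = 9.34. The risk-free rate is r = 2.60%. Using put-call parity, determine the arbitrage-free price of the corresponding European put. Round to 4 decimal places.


Answer: Put price = 0.2308

Derivation:
Put-call parity: C - P = S_0 * exp(-qT) - K * exp(-rT).
S_0 * exp(-qT) = 9.9100 * 0.99600799 = 9.87043917
K * exp(-rT) = 9.3400 * 0.97433509 = 9.10028974
P = C - S*exp(-qT) + K*exp(-rT)
P = 1.0009 - 9.87043917 + 9.10028974 = 0.2308


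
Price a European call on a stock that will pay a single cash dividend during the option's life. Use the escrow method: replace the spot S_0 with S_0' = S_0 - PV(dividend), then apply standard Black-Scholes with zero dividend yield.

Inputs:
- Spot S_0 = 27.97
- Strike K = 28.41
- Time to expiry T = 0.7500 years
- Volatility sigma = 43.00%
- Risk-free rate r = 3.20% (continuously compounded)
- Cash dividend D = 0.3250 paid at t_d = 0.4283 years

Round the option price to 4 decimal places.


PV(D) = D * exp(-r * t_d) = 0.3250 * 0.98638789 = 0.32057607
S_0' = S_0 - PV(D) = 27.9700 - 0.32057607 = 27.64942393
d1 = (ln(S_0'/K) + (r + sigma^2/2)*T) / (sigma*sqrt(T)) = 0.17777339
d2 = d1 - sigma*sqrt(T) = -0.19461753
exp(-rT) = 0.97628571
N(d1) = 0.57054953; N(d2) = 0.42284619
C = S_0' * N(d1) - K * exp(-rT) * N(d2) = 27.64942393 * 0.57054953 - 28.4100 * 0.97628571 * 0.42284619 = 4.0472

Answer: Price = 4.0472


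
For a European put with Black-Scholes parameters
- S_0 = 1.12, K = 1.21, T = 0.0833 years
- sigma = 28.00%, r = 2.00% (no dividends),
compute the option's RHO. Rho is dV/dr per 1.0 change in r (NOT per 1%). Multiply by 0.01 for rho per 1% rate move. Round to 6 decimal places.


d1 = -0.8954058192; d2 = -0.9762186895
phi(d1) = 0.2671849072; exp(-qT) = 1.0000000000; exp(-rT) = 0.9983353870
N(-d2) = 0.8355219483
Rho = -K*T*exp(-rT)*N(-d2) = -1.2100 * 0.0833 * 0.9983353870 * 0.8355219483 = -0.084075

Answer: Rho = -0.084075


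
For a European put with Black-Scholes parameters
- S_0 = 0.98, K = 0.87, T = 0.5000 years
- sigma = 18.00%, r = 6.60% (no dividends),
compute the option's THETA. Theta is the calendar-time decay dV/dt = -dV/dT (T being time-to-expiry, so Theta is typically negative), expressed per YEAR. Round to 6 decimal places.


d1 = 1.2583307726; d2 = 1.1310515520
phi(d1) = 0.1807506720; exp(-qT) = 1.0000000000; exp(-rT) = 0.9675385596
Theta = -S*exp(-qT)*phi(d1)*sigma/(2*sqrt(T)) + r*K*exp(-rT)*N(-d2) - q*S*exp(-qT)*N(-d1)
N(-d1) = 0.1041360783; N(-d2) = 0.1290166970; sqrt(T) = 0.7071067812
Term 1 = -0.9800 * 1.0000000000 * 0.1807506720 * 0.1800 / (2 * 0.7071067812) = -0.0225456886
Term 2 = 0.0660 * 0.8700 * 0.9675385596 * 0.1290166970 = 0.0071676599
Term 3 = 0 (no dividend yield, q = 0)
Theta = -0.0225456886 + (0.0071676599) + (0.0000000000) = -0.015378

Answer: Theta = -0.015378


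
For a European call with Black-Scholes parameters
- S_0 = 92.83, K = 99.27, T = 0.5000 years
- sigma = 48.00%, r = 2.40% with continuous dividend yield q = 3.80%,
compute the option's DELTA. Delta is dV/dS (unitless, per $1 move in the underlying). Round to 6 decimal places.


Answer: Delta = 0.471599

Derivation:
d1 = -0.0485356539; d2 = -0.3879469088
phi(d1) = 0.3984726609; exp(-qT) = 0.9811793622; exp(-rT) = 0.9880717129
N(d1) = 0.4806446751
Delta = exp(-qT) * N(d1) = 0.9811793622 * 0.4806446751 = 0.471599


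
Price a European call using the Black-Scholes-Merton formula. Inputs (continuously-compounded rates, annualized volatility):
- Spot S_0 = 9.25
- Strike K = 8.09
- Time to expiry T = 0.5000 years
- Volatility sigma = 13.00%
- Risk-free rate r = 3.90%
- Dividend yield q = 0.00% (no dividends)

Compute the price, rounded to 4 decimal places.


Answer: Price = 1.3317

Derivation:
d1 = (ln(S/K) + (r - q + 0.5*sigma^2) * T) / (sigma * sqrt(T)) = 1.71576545
d2 = d1 - sigma * sqrt(T) = 1.62384157
exp(-rT) = 0.98068890; exp(-qT) = 1.00000000
C = S_0 * exp(-qT) * N(d1) - K * exp(-rT) * N(d2)
N(d1) = 0.95689751; N(d2) = 0.94779519
C = 9.2500 * 1.00000000 * 0.95689751 - 8.0900 * 0.98068890 * 0.94779519 = 1.3317


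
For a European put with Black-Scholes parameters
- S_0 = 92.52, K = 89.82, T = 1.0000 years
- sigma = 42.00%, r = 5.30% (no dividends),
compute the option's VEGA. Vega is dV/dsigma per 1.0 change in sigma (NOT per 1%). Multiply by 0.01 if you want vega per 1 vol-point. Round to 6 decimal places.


Answer: Vega = 33.980295

Derivation:
d1 = 0.4067075469; d2 = -0.0132924531
phi(d1) = 0.3672751268; exp(-qT) = 1.0000000000; exp(-rT) = 0.9483800125
Vega = S * exp(-qT) * phi(d1) * sqrt(T) = 92.5200 * 1.0000000000 * 0.3672751268 * 1.0000000000 = 33.980295


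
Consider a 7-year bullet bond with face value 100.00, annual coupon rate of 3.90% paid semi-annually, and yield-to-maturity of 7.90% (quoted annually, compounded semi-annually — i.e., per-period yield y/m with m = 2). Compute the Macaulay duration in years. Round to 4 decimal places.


Coupon per period c = face * coupon_rate / m = 1.950000
Periods per year m = 2; per-period yield y/m = 0.039500
Number of cashflows N = 14
Cashflows (t years, CF_t, discount factor 1/(1+y/m)^(m*t), PV):
  t = 0.5000: CF_t = 1.950000, DF = 0.962001, PV = 1.875902
  t = 1.0000: CF_t = 1.950000, DF = 0.925446, PV = 1.804619
  t = 1.5000: CF_t = 1.950000, DF = 0.890280, PV = 1.736046
  t = 2.0000: CF_t = 1.950000, DF = 0.856450, PV = 1.670078
  t = 2.5000: CF_t = 1.950000, DF = 0.823906, PV = 1.606616
  t = 3.0000: CF_t = 1.950000, DF = 0.792598, PV = 1.545566
  t = 3.5000: CF_t = 1.950000, DF = 0.762480, PV = 1.486836
  t = 4.0000: CF_t = 1.950000, DF = 0.733507, PV = 1.430338
  t = 4.5000: CF_t = 1.950000, DF = 0.705634, PV = 1.375986
  t = 5.0000: CF_t = 1.950000, DF = 0.678821, PV = 1.323700
  t = 5.5000: CF_t = 1.950000, DF = 0.653026, PV = 1.273401
  t = 6.0000: CF_t = 1.950000, DF = 0.628212, PV = 1.225013
  t = 6.5000: CF_t = 1.950000, DF = 0.604340, PV = 1.178464
  t = 7.0000: CF_t = 101.950000, DF = 0.581376, PV = 59.271282
Price P = sum_t PV_t = 78.803847
Macaulay numerator sum_t t * PV_t:
  t * PV_t at t = 0.5000: 0.937951
  t * PV_t at t = 1.0000: 1.804619
  t * PV_t at t = 1.5000: 2.604068
  t * PV_t at t = 2.0000: 3.340155
  t * PV_t at t = 2.5000: 4.016541
  t * PV_t at t = 3.0000: 4.636699
  t * PV_t at t = 3.5000: 5.203927
  t * PV_t at t = 4.0000: 5.721352
  t * PV_t at t = 4.5000: 6.191939
  t * PV_t at t = 5.0000: 6.618502
  t * PV_t at t = 5.5000: 7.003705
  t * PV_t at t = 6.0000: 7.350078
  t * PV_t at t = 6.5000: 7.660014
  t * PV_t at t = 7.0000: 414.898972
Macaulay duration D = (sum_t t * PV_t) / P = 477.988522 / 78.803847 = 6.065548

Answer: Macaulay duration = 6.0655 years


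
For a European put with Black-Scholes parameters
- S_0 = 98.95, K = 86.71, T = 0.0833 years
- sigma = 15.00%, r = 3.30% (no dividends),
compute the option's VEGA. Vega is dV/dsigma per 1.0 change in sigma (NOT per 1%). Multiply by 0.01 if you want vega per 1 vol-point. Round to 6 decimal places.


d1 = 3.1352113577; d2 = 3.0919187487
phi(d1) = 0.0029271862; exp(-qT) = 1.0000000000; exp(-rT) = 0.9972548748
Vega = S * exp(-qT) * phi(d1) * sqrt(T) = 98.9500 * 1.0000000000 * 0.0029271862 * 0.2886173938 = 0.083597

Answer: Vega = 0.083597


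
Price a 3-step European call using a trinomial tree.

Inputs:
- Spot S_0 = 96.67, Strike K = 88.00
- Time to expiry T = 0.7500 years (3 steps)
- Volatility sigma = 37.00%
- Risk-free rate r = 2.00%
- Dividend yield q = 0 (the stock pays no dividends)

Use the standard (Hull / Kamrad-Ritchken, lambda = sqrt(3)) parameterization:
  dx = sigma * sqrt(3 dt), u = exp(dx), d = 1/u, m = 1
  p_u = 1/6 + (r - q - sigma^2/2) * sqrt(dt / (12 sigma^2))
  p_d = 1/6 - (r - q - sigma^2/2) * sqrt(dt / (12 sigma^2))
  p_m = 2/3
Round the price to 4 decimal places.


dt = T/N = 0.250000; dx = sigma*sqrt(3*dt) = 0.320429
u = exp(dx) = 1.377719; d = 1/u = 0.725837
p_u = 0.147766, p_m = 0.666667, p_d = 0.185567
Discount per step: exp(-r*dt) = 0.995012
Stock lattice S(k, j) with j the centered position index:
  k=0: S(0,+0) = 96.6700
  k=1: S(1,-1) = 70.1667; S(1,+0) = 96.6700; S(1,+1) = 133.1841
  k=2: S(2,-2) = 50.9296; S(2,-1) = 70.1667; S(2,+0) = 96.6700; S(2,+1) = 133.1841; S(2,+2) = 183.4903
  k=3: S(3,-3) = 36.9666; S(3,-2) = 50.9296; S(3,-1) = 70.1667; S(3,+0) = 96.6700; S(3,+1) = 133.1841; S(3,+2) = 183.4903; S(3,+3) = 252.7981
Terminal payoffs V(N, j) = max(S_T - K, 0):
  V(3,-3) = 0.000000; V(3,-2) = 0.000000; V(3,-1) = 0.000000; V(3,+0) = 8.670000; V(3,+1) = 45.184118; V(3,+2) = 95.490320; V(3,+3) = 164.798143
Backward induction: V(k, j) = exp(-r*dt) * [p_u * V(k+1, j+1) + p_m * V(k+1, j) + p_d * V(k+1, j-1)]
  V(2,-2) = exp(-r*dt) * [p_u*0.000000 + p_m*0.000000 + p_d*0.000000] = 0.000000
  V(2,-1) = exp(-r*dt) * [p_u*8.670000 + p_m*0.000000 + p_d*0.000000] = 1.274744
  V(2,+0) = exp(-r*dt) * [p_u*45.184118 + p_m*8.670000 + p_d*0.000000] = 12.394560
  V(2,+1) = exp(-r*dt) * [p_u*95.490320 + p_m*45.184118 + p_d*8.670000] = 45.613221
  V(2,+2) = exp(-r*dt) * [p_u*164.798143 + p_m*95.490320 + p_d*45.184118] = 95.915722
  V(1,-1) = exp(-r*dt) * [p_u*12.394560 + p_m*1.274744 + p_d*0.000000] = 2.667954
  V(1,+0) = exp(-r*dt) * [p_u*45.613221 + p_m*12.394560 + p_d*1.274744] = 15.163676
  V(1,+1) = exp(-r*dt) * [p_u*95.915722 + p_m*45.613221 + p_d*12.394560] = 46.648118
  V(0,+0) = exp(-r*dt) * [p_u*46.648118 + p_m*15.163676 + p_d*2.667954] = 17.409952

Answer: Price = V(0,0) = 17.4100


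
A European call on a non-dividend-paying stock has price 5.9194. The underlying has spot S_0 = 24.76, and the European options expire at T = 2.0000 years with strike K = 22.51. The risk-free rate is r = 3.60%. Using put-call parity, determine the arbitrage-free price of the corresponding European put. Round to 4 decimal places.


Answer: Put price = 2.1057

Derivation:
Put-call parity: C - P = S_0 * exp(-qT) - K * exp(-rT).
S_0 * exp(-qT) = 24.7600 * 1.00000000 = 24.76000000
K * exp(-rT) = 22.5100 * 0.93053090 = 20.94625046
P = C - S*exp(-qT) + K*exp(-rT)
P = 5.9194 - 24.76000000 + 20.94625046 = 2.1057


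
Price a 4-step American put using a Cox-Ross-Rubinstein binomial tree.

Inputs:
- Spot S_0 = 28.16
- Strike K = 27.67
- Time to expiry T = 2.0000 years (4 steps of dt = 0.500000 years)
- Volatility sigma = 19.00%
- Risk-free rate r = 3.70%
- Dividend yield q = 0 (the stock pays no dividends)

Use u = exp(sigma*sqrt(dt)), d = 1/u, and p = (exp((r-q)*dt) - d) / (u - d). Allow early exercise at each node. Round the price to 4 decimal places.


dt = T/N = 0.500000
u = exp(sigma*sqrt(dt)) = 1.143793; d = 1/u = 0.874284
p = (exp((r-q)*dt) - d) / (u - d) = 0.535745
Discount per step: exp(-r*dt) = 0.981670
Stock lattice S(k, i) with i counting down-moves:
  k=0: S(0,0) = 28.1600
  k=1: S(1,0) = 32.2092; S(1,1) = 24.6198
  k=2: S(2,0) = 36.8407; S(2,1) = 28.1600; S(2,2) = 21.5247
  k=3: S(3,0) = 42.1381; S(3,1) = 32.2092; S(3,2) = 24.6198; S(3,3) = 18.8187
  k=4: S(4,0) = 48.1973; S(4,1) = 36.8407; S(4,2) = 28.1600; S(4,3) = 21.5247; S(4,4) = 16.4529
Terminal payoffs V(N, i) = max(K - S_T, 0):
  V(4,0) = 0.000000; V(4,1) = 0.000000; V(4,2) = 0.000000; V(4,3) = 6.145282; V(4,4) = 11.217106
Backward induction: V(k, i) = exp(-r*dt) * [p * V(k+1, i) + (1-p) * V(k+1, i+1)]; then take max(V_cont, immediate exercise) for American.
  V(3,0) = exp(-r*dt) * [p*0.000000 + (1-p)*0.000000] = 0.000000; exercise = 0.000000; V(3,0) = max -> 0.000000
  V(3,1) = exp(-r*dt) * [p*0.000000 + (1-p)*0.000000] = 0.000000; exercise = 0.000000; V(3,1) = max -> 0.000000
  V(3,2) = exp(-r*dt) * [p*0.000000 + (1-p)*6.145282] = 2.800683; exercise = 3.050169; V(3,2) = max -> 3.050169
  V(3,3) = exp(-r*dt) * [p*6.145282 + (1-p)*11.217106] = 8.344099; exercise = 8.851289; V(3,3) = max -> 8.851289
  V(2,0) = exp(-r*dt) * [p*0.000000 + (1-p)*0.000000] = 0.000000; exercise = 0.000000; V(2,0) = max -> 0.000000
  V(2,1) = exp(-r*dt) * [p*0.000000 + (1-p)*3.050169] = 1.390100; exercise = 0.000000; V(2,1) = max -> 1.390100
  V(2,2) = exp(-r*dt) * [p*3.050169 + (1-p)*8.851289] = 5.638093; exercise = 6.145282; V(2,2) = max -> 6.145282
  V(1,0) = exp(-r*dt) * [p*0.000000 + (1-p)*1.390100] = 0.633532; exercise = 0.000000; V(1,0) = max -> 0.633532
  V(1,1) = exp(-r*dt) * [p*1.390100 + (1-p)*6.145282] = 3.531772; exercise = 3.050169; V(1,1) = max -> 3.531772
  V(0,0) = exp(-r*dt) * [p*0.633532 + (1-p)*3.531772] = 1.942778; exercise = 0.000000; V(0,0) = max -> 1.942778

Answer: Price = V(0,0) = 1.9428


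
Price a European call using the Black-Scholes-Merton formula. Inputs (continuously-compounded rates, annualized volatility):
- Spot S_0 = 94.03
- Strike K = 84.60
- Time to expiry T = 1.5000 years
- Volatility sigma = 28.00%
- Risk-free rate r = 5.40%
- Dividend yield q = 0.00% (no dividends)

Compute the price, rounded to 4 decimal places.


d1 = (ln(S/K) + (r - q + 0.5*sigma^2) * T) / (sigma * sqrt(T)) = 0.71583309
d2 = d1 - sigma * sqrt(T) = 0.37290453
exp(-rT) = 0.92219369; exp(-qT) = 1.00000000
C = S_0 * exp(-qT) * N(d1) - K * exp(-rT) * N(d2)
N(d1) = 0.76295279; N(d2) = 0.64539025
C = 94.0300 * 1.00000000 * 0.76295279 - 84.6000 * 0.92219369 * 0.64539025 = 21.3887

Answer: Price = 21.3887


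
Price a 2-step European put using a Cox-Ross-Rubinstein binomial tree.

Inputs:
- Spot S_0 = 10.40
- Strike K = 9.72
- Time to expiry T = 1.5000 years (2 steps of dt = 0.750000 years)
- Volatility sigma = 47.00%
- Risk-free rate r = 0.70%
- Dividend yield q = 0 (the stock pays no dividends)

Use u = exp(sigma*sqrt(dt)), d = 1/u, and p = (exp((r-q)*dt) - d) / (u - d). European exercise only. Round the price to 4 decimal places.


Answer: Price = V(0,0) = 1.7855

Derivation:
dt = T/N = 0.750000
u = exp(sigma*sqrt(dt)) = 1.502352; d = 1/u = 0.665623
p = (exp((r-q)*dt) - d) / (u - d) = 0.405915
Discount per step: exp(-r*dt) = 0.994764
Stock lattice S(k, i) with i counting down-moves:
  k=0: S(0,0) = 10.4000
  k=1: S(1,0) = 15.6245; S(1,1) = 6.9225
  k=2: S(2,0) = 23.4734; S(2,1) = 10.4000; S(2,2) = 4.6078
Terminal payoffs V(N, i) = max(K - S_T, 0):
  V(2,0) = 0.000000; V(2,1) = 0.000000; V(2,2) = 5.112240
Backward induction: V(k, i) = exp(-r*dt) * [p * V(k+1, i) + (1-p) * V(k+1, i+1)].
  V(1,0) = exp(-r*dt) * [p*0.000000 + (1-p)*0.000000] = 0.000000
  V(1,1) = exp(-r*dt) * [p*0.000000 + (1-p)*5.112240] = 3.021202
  V(0,0) = exp(-r*dt) * [p*0.000000 + (1-p)*3.021202] = 1.785453


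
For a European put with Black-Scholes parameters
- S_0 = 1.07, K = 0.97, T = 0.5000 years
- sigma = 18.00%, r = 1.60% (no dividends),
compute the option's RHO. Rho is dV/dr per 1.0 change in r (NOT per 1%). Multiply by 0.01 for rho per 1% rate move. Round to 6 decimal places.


d1 = 0.8973802276; d2 = 0.7701010070
phi(d1) = 0.2667124494; exp(-qT) = 1.0000000000; exp(-rT) = 0.9920319148
N(-d2) = 0.2206199894
Rho = -K*T*exp(-rT)*N(-d2) = -0.9700 * 0.5000 * 0.9920319148 * 0.2206199894 = -0.106148

Answer: Rho = -0.106148


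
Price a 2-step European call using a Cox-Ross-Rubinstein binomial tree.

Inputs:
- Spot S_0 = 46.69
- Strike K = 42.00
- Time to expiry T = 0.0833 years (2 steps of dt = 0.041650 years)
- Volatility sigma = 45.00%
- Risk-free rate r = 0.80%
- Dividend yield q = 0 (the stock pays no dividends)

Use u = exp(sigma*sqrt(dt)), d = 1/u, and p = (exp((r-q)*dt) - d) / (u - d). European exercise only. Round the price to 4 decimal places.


Answer: Price = V(0,0) = 5.5713

Derivation:
dt = T/N = 0.041650
u = exp(sigma*sqrt(dt)) = 1.096187; d = 1/u = 0.912253
p = (exp((r-q)*dt) - d) / (u - d) = 0.478869
Discount per step: exp(-r*dt) = 0.999667
Stock lattice S(k, i) with i counting down-moves:
  k=0: S(0,0) = 46.6900
  k=1: S(1,0) = 51.1810; S(1,1) = 42.5931
  k=2: S(2,0) = 56.1039; S(2,1) = 46.6900; S(2,2) = 38.8557
Terminal payoffs V(N, i) = max(S_T - K, 0):
  V(2,0) = 14.103881; V(2,1) = 4.690000; V(2,2) = 0.000000
Backward induction: V(k, i) = exp(-r*dt) * [p * V(k+1, i) + (1-p) * V(k+1, i+1)].
  V(1,0) = exp(-r*dt) * [p*14.103881 + (1-p)*4.690000] = 9.194948
  V(1,1) = exp(-r*dt) * [p*4.690000 + (1-p)*0.000000] = 2.245145
  V(0,0) = exp(-r*dt) * [p*9.194948 + (1-p)*2.245145] = 5.571331


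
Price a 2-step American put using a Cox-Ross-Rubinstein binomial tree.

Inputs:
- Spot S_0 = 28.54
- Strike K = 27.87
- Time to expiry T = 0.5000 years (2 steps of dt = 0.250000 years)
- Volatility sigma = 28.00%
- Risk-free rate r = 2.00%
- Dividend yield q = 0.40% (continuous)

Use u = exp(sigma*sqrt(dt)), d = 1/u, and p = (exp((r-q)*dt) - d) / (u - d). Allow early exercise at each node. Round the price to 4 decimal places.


dt = T/N = 0.250000
u = exp(sigma*sqrt(dt)) = 1.150274; d = 1/u = 0.869358
p = (exp((r-q)*dt) - d) / (u - d) = 0.479325
Discount per step: exp(-r*dt) = 0.995012
Stock lattice S(k, i) with i counting down-moves:
  k=0: S(0,0) = 28.5400
  k=1: S(1,0) = 32.8288; S(1,1) = 24.8115
  k=2: S(2,0) = 37.7621; S(2,1) = 28.5400; S(2,2) = 21.5701
Terminal payoffs V(N, i) = max(K - S_T, 0):
  V(2,0) = 0.000000; V(2,1) = 0.000000; V(2,2) = 6.299932
Backward induction: V(k, i) = exp(-r*dt) * [p * V(k+1, i) + (1-p) * V(k+1, i+1)]; then take max(V_cont, immediate exercise) for American.
  V(1,0) = exp(-r*dt) * [p*0.000000 + (1-p)*0.000000] = 0.000000; exercise = 0.000000; V(1,0) = max -> 0.000000
  V(1,1) = exp(-r*dt) * [p*0.000000 + (1-p)*6.299932] = 3.263859; exercise = 3.058516; V(1,1) = max -> 3.263859
  V(0,0) = exp(-r*dt) * [p*0.000000 + (1-p)*3.263859] = 1.690935; exercise = 0.000000; V(0,0) = max -> 1.690935

Answer: Price = V(0,0) = 1.6909


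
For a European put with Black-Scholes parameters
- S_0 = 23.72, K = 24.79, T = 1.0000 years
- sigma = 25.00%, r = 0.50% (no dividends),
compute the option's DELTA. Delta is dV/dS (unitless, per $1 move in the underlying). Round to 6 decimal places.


Answer: Delta = -0.512559

Derivation:
d1 = -0.0314870877; d2 = -0.2814870877
phi(d1) = 0.3987445664; exp(-qT) = 1.0000000000; exp(-rT) = 0.9950124792
N(-d1) = 0.5125594552
Delta = -exp(-qT) * N(-d1) = -1.0000000000 * 0.5125594552 = -0.512559


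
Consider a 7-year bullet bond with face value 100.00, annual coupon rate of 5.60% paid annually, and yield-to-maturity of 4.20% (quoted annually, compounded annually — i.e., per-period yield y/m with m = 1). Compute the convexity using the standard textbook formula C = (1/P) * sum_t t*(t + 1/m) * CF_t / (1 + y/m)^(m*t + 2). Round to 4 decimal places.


Answer: Convexity = 42.0837

Derivation:
Coupon per period c = face * coupon_rate / m = 5.600000
Periods per year m = 1; per-period yield y/m = 0.042000
Number of cashflows N = 7
Cashflows (t years, CF_t, discount factor 1/(1+y/m)^(m*t), PV):
  t = 1.0000: CF_t = 5.600000, DF = 0.959693, PV = 5.374280
  t = 2.0000: CF_t = 5.600000, DF = 0.921010, PV = 5.157659
  t = 3.0000: CF_t = 5.600000, DF = 0.883887, PV = 4.949768
  t = 4.0000: CF_t = 5.600000, DF = 0.848260, PV = 4.750257
  t = 5.0000: CF_t = 5.600000, DF = 0.814069, PV = 4.558788
  t = 6.0000: CF_t = 5.600000, DF = 0.781257, PV = 4.375037
  t = 7.0000: CF_t = 105.600000, DF = 0.749766, PV = 79.175331
Price P = sum_t PV_t = 108.341120
Convexity numerator sum_t t*(t + 1/m) * CF_t / (1+y/m)^(m*t + 2):
  t = 1.0000: term = 9.899537
  t = 2.0000: term = 28.501545
  t = 3.0000: term = 54.705461
  t = 4.0000: term = 87.500737
  t = 5.0000: term = 125.960753
  t = 6.0000: term = 169.237096
  t = 7.0000: term = 4083.593224
Convexity = (1/P) * sum = 4559.398353 / 108.341120 = 42.083729


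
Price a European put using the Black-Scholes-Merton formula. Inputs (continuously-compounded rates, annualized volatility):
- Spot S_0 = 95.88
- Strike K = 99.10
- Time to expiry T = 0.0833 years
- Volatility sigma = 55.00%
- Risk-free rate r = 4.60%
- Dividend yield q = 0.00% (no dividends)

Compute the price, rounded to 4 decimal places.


d1 = (ln(S/K) + (r - q + 0.5*sigma^2) * T) / (sigma * sqrt(T)) = -0.10458077
d2 = d1 - sigma * sqrt(T) = -0.26332034
exp(-rT) = 0.99617553; exp(-qT) = 1.00000000
P = K * exp(-rT) * N(-d2) - S_0 * exp(-qT) * N(-d1)
N(-d1) = 0.54164576; N(-d2) = 0.60384816
P = 99.1000 * 0.99617553 * 0.60384816 - 95.8800 * 1.00000000 * 0.54164576 = 7.6795

Answer: Price = 7.6795


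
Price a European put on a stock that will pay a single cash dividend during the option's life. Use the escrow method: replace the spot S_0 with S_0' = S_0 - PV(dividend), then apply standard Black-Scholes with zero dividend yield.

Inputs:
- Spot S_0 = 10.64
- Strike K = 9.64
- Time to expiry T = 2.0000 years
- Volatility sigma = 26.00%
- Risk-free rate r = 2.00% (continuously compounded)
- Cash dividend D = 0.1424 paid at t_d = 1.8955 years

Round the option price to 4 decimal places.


Answer: Price = 0.9035

Derivation:
PV(D) = D * exp(-r * t_d) = 0.1424 * 0.96279959 = 0.13710266
S_0' = S_0 - PV(D) = 10.6400 - 0.13710266 = 10.50289734
d1 = (ln(S_0'/K) + (r + sigma^2/2)*T) / (sigma*sqrt(T)) = 0.52578841
d2 = d1 - sigma*sqrt(T) = 0.15809289
exp(-rT) = 0.96078944
N(-d1) = 0.29951761; N(-d2) = 0.43719180
P = K * exp(-rT) * N(-d2) - S_0' * N(-d1) = 9.6400 * 0.96078944 * 0.43719180 - 10.50289734 * 0.29951761 = 0.9035


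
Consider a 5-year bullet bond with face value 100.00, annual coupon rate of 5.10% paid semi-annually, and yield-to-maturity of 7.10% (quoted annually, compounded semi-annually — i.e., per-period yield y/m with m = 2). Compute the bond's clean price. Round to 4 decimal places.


Coupon per period c = face * coupon_rate / m = 2.550000
Periods per year m = 2; per-period yield y/m = 0.035500
Number of cashflows N = 10
Cashflows (t years, CF_t, discount factor 1/(1+y/m)^(m*t), PV):
  t = 0.5000: CF_t = 2.550000, DF = 0.965717, PV = 2.462578
  t = 1.0000: CF_t = 2.550000, DF = 0.932609, PV = 2.378154
  t = 1.5000: CF_t = 2.550000, DF = 0.900637, PV = 2.296624
  t = 2.0000: CF_t = 2.550000, DF = 0.869760, PV = 2.217889
  t = 2.5000: CF_t = 2.550000, DF = 0.839942, PV = 2.141853
  t = 3.0000: CF_t = 2.550000, DF = 0.811147, PV = 2.068424
  t = 3.5000: CF_t = 2.550000, DF = 0.783338, PV = 1.997512
  t = 4.0000: CF_t = 2.550000, DF = 0.756483, PV = 1.929032
  t = 4.5000: CF_t = 2.550000, DF = 0.730549, PV = 1.862899
  t = 5.0000: CF_t = 102.550000, DF = 0.705503, PV = 72.349350
Price P = sum_t PV_t = 91.704315

Answer: Price = 91.7043


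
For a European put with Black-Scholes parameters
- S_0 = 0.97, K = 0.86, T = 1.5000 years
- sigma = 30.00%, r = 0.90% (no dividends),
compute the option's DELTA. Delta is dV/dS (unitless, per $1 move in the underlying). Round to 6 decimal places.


d1 = 0.5480425269; d2 = 0.1806190655
phi(d1) = 0.3433126130; exp(-qT) = 1.0000000000; exp(-rT) = 0.9865907163
N(-d1) = 0.2918313512
Delta = -exp(-qT) * N(-d1) = -1.0000000000 * 0.2918313512 = -0.291831

Answer: Delta = -0.291831


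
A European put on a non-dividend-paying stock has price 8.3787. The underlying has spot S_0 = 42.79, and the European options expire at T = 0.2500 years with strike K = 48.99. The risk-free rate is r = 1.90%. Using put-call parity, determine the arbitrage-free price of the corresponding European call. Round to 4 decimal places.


Answer: Call price = 2.4109

Derivation:
Put-call parity: C - P = S_0 * exp(-qT) - K * exp(-rT).
S_0 * exp(-qT) = 42.7900 * 1.00000000 = 42.79000000
K * exp(-rT) = 48.9900 * 0.99526126 = 48.75784929
C = P + S*exp(-qT) - K*exp(-rT)
C = 8.3787 + 42.79000000 - 48.75784929 = 2.4109


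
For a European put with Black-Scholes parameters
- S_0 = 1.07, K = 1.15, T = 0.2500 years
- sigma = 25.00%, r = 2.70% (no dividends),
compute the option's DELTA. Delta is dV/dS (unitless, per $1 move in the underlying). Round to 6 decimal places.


Answer: Delta = -0.677359

Derivation:
d1 = -0.4603263512; d2 = -0.5853263512
phi(d1) = 0.3588363988; exp(-qT) = 1.0000000000; exp(-rT) = 0.9932727301
N(-d1) = 0.6773590052
Delta = -exp(-qT) * N(-d1) = -1.0000000000 * 0.6773590052 = -0.677359
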